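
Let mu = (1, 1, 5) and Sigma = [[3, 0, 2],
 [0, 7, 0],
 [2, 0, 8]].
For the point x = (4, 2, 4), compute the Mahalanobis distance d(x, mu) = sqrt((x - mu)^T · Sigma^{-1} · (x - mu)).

Step 1 — centre the observation: (x - mu) = (3, 1, -1).

Step 2 — invert Sigma (cofactor / det for 3×3, or solve directly):
  Sigma^{-1} = [[0.4, 0, -0.1],
 [0, 0.1429, 0],
 [-0.1, 0, 0.15]].

Step 3 — form the quadratic (x - mu)^T · Sigma^{-1} · (x - mu):
  Sigma^{-1} · (x - mu) = (1.3, 0.1429, -0.45).
  (x - mu)^T · [Sigma^{-1} · (x - mu)] = (3)·(1.3) + (1)·(0.1429) + (-1)·(-0.45) = 4.4929.

Step 4 — take square root: d = √(4.4929) ≈ 2.1196.

d(x, mu) = √(4.4929) ≈ 2.1196


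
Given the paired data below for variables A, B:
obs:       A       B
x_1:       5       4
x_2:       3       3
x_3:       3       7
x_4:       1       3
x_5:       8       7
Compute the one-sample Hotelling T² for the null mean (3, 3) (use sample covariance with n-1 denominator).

Step 1 — sample mean vector:
  mean(A) = (5 + 3 + 3 + 1 + 8) / 5 = 20/5 = 4
  mean(B) = (4 + 3 + 7 + 3 + 7) / 5 = 24/5 = 4.8
  x̄ = (4, 4.8),  deviation x̄ - mu_0 = (4, 4.8) - (3, 3) = (1, 1.8).

Step 2 — sample covariance matrix, S[i,j] = (1/(n-1)) · Σ_k (x_{k,i} - mean_i) · (x_{k,j} - mean_j), divisor n-1 = 4:
  S[A,A] = ((1)·(1) + (-1)·(-1) + (-1)·(-1) + (-3)·(-3) + (4)·(4)) / 4 = 28/4 = 7
  S[A,B] = ((1)·(-0.8) + (-1)·(-1.8) + (-1)·(2.2) + (-3)·(-1.8) + (4)·(2.2)) / 4 = 13/4 = 3.25
  S[B,B] = ((-0.8)·(-0.8) + (-1.8)·(-1.8) + (2.2)·(2.2) + (-1.8)·(-1.8) + (2.2)·(2.2)) / 4 = 16.8/4 = 4.2
  S = [[7, 3.25],
 [3.25, 4.2]].

Step 3 — invert S. det(S) = 7·4.2 - (3.25)² = 18.8375.
  S^{-1} = (1/det) · [[d, -b], [-b, a]] = [[0.223, -0.1725],
 [-0.1725, 0.3716]].

Step 4 — quadratic form (x̄ - mu_0)^T · S^{-1} · (x̄ - mu_0):
  S^{-1} · (x̄ - mu_0) = (-0.0876, 0.4964),
  (x̄ - mu_0)^T · [...] = (1)·(-0.0876) + (1.8)·(0.4964) = 0.8058.

Step 5 — scale by n: T² = 5 · 0.8058 = 4.0292.

T² ≈ 4.0292


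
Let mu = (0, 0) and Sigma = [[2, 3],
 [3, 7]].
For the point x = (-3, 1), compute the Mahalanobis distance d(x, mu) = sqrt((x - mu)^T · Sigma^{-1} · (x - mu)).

Step 1 — centre the observation: (x - mu) = (-3, 1).

Step 2 — invert Sigma. det(Sigma) = 2·7 - (3)² = 5.
  Sigma^{-1} = (1/det) · [[d, -b], [-b, a]] = [[1.4, -0.6],
 [-0.6, 0.4]].

Step 3 — form the quadratic (x - mu)^T · Sigma^{-1} · (x - mu):
  Sigma^{-1} · (x - mu) = (-4.8, 2.2).
  (x - mu)^T · [Sigma^{-1} · (x - mu)] = (-3)·(-4.8) + (1)·(2.2) = 16.6.

Step 4 — take square root: d = √(16.6) ≈ 4.0743.

d(x, mu) = √(16.6) ≈ 4.0743


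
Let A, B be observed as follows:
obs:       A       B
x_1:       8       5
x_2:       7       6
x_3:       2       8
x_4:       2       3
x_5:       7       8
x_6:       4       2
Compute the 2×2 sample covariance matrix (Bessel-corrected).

Step 1 — column means:
  mean(A) = (8 + 7 + 2 + 2 + 7 + 4) / 6 = 30/6 = 5
  mean(B) = (5 + 6 + 8 + 3 + 8 + 2) / 6 = 32/6 = 5.3333

Step 2 — sample covariance S[i,j] = (1/(n-1)) · Σ_k (x_{k,i} - mean_i) · (x_{k,j} - mean_j), with n-1 = 5.
  S[A,A] = ((3)·(3) + (2)·(2) + (-3)·(-3) + (-3)·(-3) + (2)·(2) + (-1)·(-1)) / 5 = 36/5 = 7.2
  S[A,B] = ((3)·(-0.3333) + (2)·(0.6667) + (-3)·(2.6667) + (-3)·(-2.3333) + (2)·(2.6667) + (-1)·(-3.3333)) / 5 = 8/5 = 1.6
  S[B,B] = ((-0.3333)·(-0.3333) + (0.6667)·(0.6667) + (2.6667)·(2.6667) + (-2.3333)·(-2.3333) + (2.6667)·(2.6667) + (-3.3333)·(-3.3333)) / 5 = 31.3333/5 = 6.2667

S is symmetric (S[j,i] = S[i,j]). Assembling:

S = [[7.2, 1.6],
 [1.6, 6.2667]]


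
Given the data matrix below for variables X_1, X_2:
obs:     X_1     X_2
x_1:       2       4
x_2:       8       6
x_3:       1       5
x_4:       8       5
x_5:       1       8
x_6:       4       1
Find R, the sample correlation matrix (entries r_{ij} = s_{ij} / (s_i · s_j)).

Step 1 — column means:
  mean(X_1) = (2 + 8 + 1 + 8 + 1 + 4) / 6 = 24/6 = 4
  mean(X_2) = (4 + 6 + 5 + 5 + 8 + 1) / 6 = 29/6 = 4.8333

Step 2 — sample variances and covariances s[i,j] = (1/(n-1)) · Σ_k (x_{k,i} - mean_i) · (x_{k,j} - mean_j), with n-1 = 5:
  s[X_1,X_1] = ((-2)·(-2) + (4)·(4) + (-3)·(-3) + (4)·(4) + (-3)·(-3) + (0)·(0)) / 5 = 54/5 = 10.8
  s[X_1,X_2] = ((-2)·(-0.8333) + (4)·(1.1667) + (-3)·(0.1667) + (4)·(0.1667) + (-3)·(3.1667) + (0)·(-3.8333)) / 5 = -3/5 = -0.6
  s[X_2,X_2] = ((-0.8333)·(-0.8333) + (1.1667)·(1.1667) + (0.1667)·(0.1667) + (0.1667)·(0.1667) + (3.1667)·(3.1667) + (-3.8333)·(-3.8333)) / 5 = 26.8333/5 = 5.3667
  Sample standard deviations s_i = √(s[i,i]):
  s(X_1) = √(10.8) = 3.2863
  s(X_2) = √(5.3667) = 2.3166

Step 3 — r_{ij} = s_{ij} / (s_i · s_j):
  r[X_1,X_1] = 1 (diagonal).
  r[X_1,X_2] = -0.6 / (3.2863 · 2.3166) = -0.6 / 7.6131 = -0.0788
  r[X_2,X_2] = 1 (diagonal).

R is symmetric with unit diagonal. Assembling:

R = [[1, -0.0788],
 [-0.0788, 1]]


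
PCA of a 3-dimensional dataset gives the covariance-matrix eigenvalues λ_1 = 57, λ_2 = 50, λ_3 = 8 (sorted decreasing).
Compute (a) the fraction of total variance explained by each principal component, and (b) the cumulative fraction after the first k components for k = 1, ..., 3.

Step 1 — total variance = trace(Sigma) = Σ λ_i = 57 + 50 + 8 = 115.

Step 2 — fraction explained by component i = λ_i / Σ λ:
  PC1: 57/115 = 0.4957
  PC2: 50/115 = 0.4348
  PC3: 8/115 = 0.0696

Step 3 — cumulative fraction after k components = (λ_1 + ... + λ_k) / Σ λ:
  k = 1: 57/115 = 0.4957
  k = 2: (57 + 50)/115 = 107/115 = 0.9304
  k = 3: (57 + 50 + 8)/115 = 115/115 = 1

Summary (fraction, with percent):

explained: PC1 0.4957 (49.57%), PC2 0.4348 (43.48%), PC3 0.0696 (6.96%);  cumulative: 0.4957, 0.9304, 1


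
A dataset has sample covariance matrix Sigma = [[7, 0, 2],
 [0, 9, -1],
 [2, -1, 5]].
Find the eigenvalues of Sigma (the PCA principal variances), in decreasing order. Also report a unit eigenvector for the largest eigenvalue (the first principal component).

Step 1 — characteristic polynomial p(λ) = det(λI - Sigma) = λ³ - tr·λ² + c_1·λ - det, where tr = trace, c_1 = sum of the principal 2×2 minors, det = det(Sigma):
  tr = 7 + 9 + 5 = 21,
  c_1 = (7·9 - (0)²) + (7·5 - (2)²) + (9·5 - (-1)²) = 63 + 31 + 44 = 138,
  det = 7·(9·5 - (-1)²) - (0)·((0)·5 - (-1)·(2)) + (2)·((0)·(-1) - 9·(2)) = 7·(44) - (0)·(2) + (2)·(-18) = 272.
  So p(λ) = λ³ - 21λ² + 138λ - 272.
Step 2 — look for an integer root (rational root theorem: any rational root is an integer divisor of 272). Testing λ = 8:
  p(8) = 512 - 1344 + 1104 - 272 = 0  ✓
  Dividing out (λ - 8): p(λ) = (λ - 8)(λ² - 13λ + 34).
Step 3 — remaining eigenvalues from the quadratic λ² - 13λ + 34 = 0:
  Δ = 13² - 4·34 = 169 - 136 = 33,  λ = (13 ± √33)/2 = (13 ± 5.7446)/2 ≈ 9.3723 or 3.6277.
  Sorted: λ_1 = 9.3723,  λ_2 = 8,  λ_3 = 3.6277  (check: sum = 21 = tr ✓).

Step 4 — unit eigenvector for λ_1 ≈ 9.3723: v spans the null space of (Sigma - λ_1 I), whose rows are
  r_1 = (-2.3723, 0, 2),  r_2 = (0, -0.3723, -1),  r_3 = (2, -1, -4.3723).
  v is orthogonal to every row, so take v ∝ r_1 × r_2 = ((0)·(-1) - (2)·(-0.3723), (2)·(0) - (-2.3723)·(-1), (-2.3723)·(-0.3723) - (0)·(0)) ≈ (0.7446, -2.3723, 0.8832).
  Let u = (0.7446, -2.3723, 0.8832).
  ||u|| = √((0.7446)² + (-2.3723)² + (0.8832)²) = √(6.9621) ≈ 2.6386,  v_1 = u/||u|| ≈ (0.2822, -0.8991, 0.3347) (||v_1|| = 1).

λ_1 = 9.3723,  λ_2 = 8,  λ_3 = 3.6277;  v_1 ≈ (0.2822, -0.8991, 0.3347)


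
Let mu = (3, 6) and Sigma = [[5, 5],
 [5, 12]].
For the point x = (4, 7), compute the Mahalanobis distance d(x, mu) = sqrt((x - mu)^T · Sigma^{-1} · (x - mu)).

Step 1 — centre the observation: (x - mu) = (1, 1).

Step 2 — invert Sigma. det(Sigma) = 5·12 - (5)² = 35.
  Sigma^{-1} = (1/det) · [[d, -b], [-b, a]] = [[0.3429, -0.1429],
 [-0.1429, 0.1429]].

Step 3 — form the quadratic (x - mu)^T · Sigma^{-1} · (x - mu):
  Sigma^{-1} · (x - mu) = (0.2, 0).
  (x - mu)^T · [Sigma^{-1} · (x - mu)] = (1)·(0.2) + (1)·(0) = 0.2.

Step 4 — take square root: d = √(0.2) ≈ 0.4472.

d(x, mu) = √(0.2) ≈ 0.4472


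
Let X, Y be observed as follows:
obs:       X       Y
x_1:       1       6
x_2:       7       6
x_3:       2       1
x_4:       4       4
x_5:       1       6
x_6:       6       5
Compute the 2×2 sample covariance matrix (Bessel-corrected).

Step 1 — column means:
  mean(X) = (1 + 7 + 2 + 4 + 1 + 6) / 6 = 21/6 = 3.5
  mean(Y) = (6 + 6 + 1 + 4 + 6 + 5) / 6 = 28/6 = 4.6667

Step 2 — sample covariance S[i,j] = (1/(n-1)) · Σ_k (x_{k,i} - mean_i) · (x_{k,j} - mean_j), with n-1 = 5.
  S[X,X] = ((-2.5)·(-2.5) + (3.5)·(3.5) + (-1.5)·(-1.5) + (0.5)·(0.5) + (-2.5)·(-2.5) + (2.5)·(2.5)) / 5 = 33.5/5 = 6.7
  S[X,Y] = ((-2.5)·(1.3333) + (3.5)·(1.3333) + (-1.5)·(-3.6667) + (0.5)·(-0.6667) + (-2.5)·(1.3333) + (2.5)·(0.3333)) / 5 = 4/5 = 0.8
  S[Y,Y] = ((1.3333)·(1.3333) + (1.3333)·(1.3333) + (-3.6667)·(-3.6667) + (-0.6667)·(-0.6667) + (1.3333)·(1.3333) + (0.3333)·(0.3333)) / 5 = 19.3333/5 = 3.8667

S is symmetric (S[j,i] = S[i,j]). Assembling:

S = [[6.7, 0.8],
 [0.8, 3.8667]]


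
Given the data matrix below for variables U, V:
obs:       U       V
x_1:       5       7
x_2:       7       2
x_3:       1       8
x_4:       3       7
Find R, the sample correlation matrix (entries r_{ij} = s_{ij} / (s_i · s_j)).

Step 1 — column means:
  mean(U) = (5 + 7 + 1 + 3) / 4 = 16/4 = 4
  mean(V) = (7 + 2 + 8 + 7) / 4 = 24/4 = 6

Step 2 — sample variances and covariances s[i,j] = (1/(n-1)) · Σ_k (x_{k,i} - mean_i) · (x_{k,j} - mean_j), with n-1 = 3:
  s[U,U] = ((1)·(1) + (3)·(3) + (-3)·(-3) + (-1)·(-1)) / 3 = 20/3 = 6.6667
  s[U,V] = ((1)·(1) + (3)·(-4) + (-3)·(2) + (-1)·(1)) / 3 = -18/3 = -6
  s[V,V] = ((1)·(1) + (-4)·(-4) + (2)·(2) + (1)·(1)) / 3 = 22/3 = 7.3333
  Sample standard deviations s_i = √(s[i,i]):
  s(U) = √(6.6667) = 2.582
  s(V) = √(7.3333) = 2.708

Step 3 — r_{ij} = s_{ij} / (s_i · s_j):
  r[U,U] = 1 (diagonal).
  r[U,V] = -6 / (2.582 · 2.708) = -6 / 6.9921 = -0.8581
  r[V,V] = 1 (diagonal).

R is symmetric with unit diagonal. Assembling:

R = [[1, -0.8581],
 [-0.8581, 1]]


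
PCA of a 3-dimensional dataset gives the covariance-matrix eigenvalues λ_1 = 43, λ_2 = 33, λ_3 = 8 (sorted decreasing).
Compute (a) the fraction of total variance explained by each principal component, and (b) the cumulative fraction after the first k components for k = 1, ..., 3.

Step 1 — total variance = trace(Sigma) = Σ λ_i = 43 + 33 + 8 = 84.

Step 2 — fraction explained by component i = λ_i / Σ λ:
  PC1: 43/84 = 0.5119
  PC2: 33/84 = 0.3929
  PC3: 8/84 = 0.0952

Step 3 — cumulative fraction after k components = (λ_1 + ... + λ_k) / Σ λ:
  k = 1: 43/84 = 0.5119
  k = 2: (43 + 33)/84 = 76/84 = 0.9048
  k = 3: (43 + 33 + 8)/84 = 84/84 = 1

Summary (fraction, with percent):

explained: PC1 0.5119 (51.19%), PC2 0.3929 (39.29%), PC3 0.0952 (9.52%);  cumulative: 0.5119, 0.9048, 1


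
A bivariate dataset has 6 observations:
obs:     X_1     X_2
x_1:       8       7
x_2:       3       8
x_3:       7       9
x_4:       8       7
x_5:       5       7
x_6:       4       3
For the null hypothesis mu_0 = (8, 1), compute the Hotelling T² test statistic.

Step 1 — sample mean vector:
  mean(X_1) = (8 + 3 + 7 + 8 + 5 + 4) / 6 = 35/6 = 5.8333
  mean(X_2) = (7 + 8 + 9 + 7 + 7 + 3) / 6 = 41/6 = 6.8333
  x̄ = (5.8333, 6.8333),  deviation x̄ - mu_0 = (5.8333, 6.8333) - (8, 1) = (-2.1667, 5.8333).

Step 2 — sample covariance matrix, S[i,j] = (1/(n-1)) · Σ_k (x_{k,i} - mean_i) · (x_{k,j} - mean_j), divisor n-1 = 5:
  S[X_1,X_1] = ((2.1667)·(2.1667) + (-2.8333)·(-2.8333) + (1.1667)·(1.1667) + (2.1667)·(2.1667) + (-0.8333)·(-0.8333) + (-1.8333)·(-1.8333)) / 5 = 22.8333/5 = 4.5667
  S[X_1,X_2] = ((2.1667)·(0.1667) + (-2.8333)·(1.1667) + (1.1667)·(2.1667) + (2.1667)·(0.1667) + (-0.8333)·(0.1667) + (-1.8333)·(-3.8333)) / 5 = 6.8333/5 = 1.3667
  S[X_2,X_2] = ((0.1667)·(0.1667) + (1.1667)·(1.1667) + (2.1667)·(2.1667) + (0.1667)·(0.1667) + (0.1667)·(0.1667) + (-3.8333)·(-3.8333)) / 5 = 20.8333/5 = 4.1667
  S = [[4.5667, 1.3667],
 [1.3667, 4.1667]].

Step 3 — invert S. det(S) = 4.5667·4.1667 - (1.3667)² = 17.16.
  S^{-1} = (1/det) · [[d, -b], [-b, a]] = [[0.2428, -0.0796],
 [-0.0796, 0.2661]].

Step 4 — quadratic form (x̄ - mu_0)^T · S^{-1} · (x̄ - mu_0):
  S^{-1} · (x̄ - mu_0) = (-0.9907, 1.7249),
  (x̄ - mu_0)^T · [...] = (-2.1667)·(-0.9907) + (5.8333)·(1.7249) = 12.2086.

Step 5 — scale by n: T² = 6 · 12.2086 = 73.2517.

T² ≈ 73.2517


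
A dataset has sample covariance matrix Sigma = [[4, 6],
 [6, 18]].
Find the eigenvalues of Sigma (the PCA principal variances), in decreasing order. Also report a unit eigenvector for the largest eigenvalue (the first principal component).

Step 1 — characteristic polynomial of 2×2 Sigma:
  det(Sigma - λI) = λ² - trace · λ + det = 0.
  trace = 4 + 18 = 22, det = 4·18 - (6)² = 36.
Step 2 — discriminant:
  Δ = trace² - 4·det = 484 - 144 = 340.
Step 3 — eigenvalues:
  λ = (trace ± √Δ)/2 = (22 ± 18.4391)/2,
  λ_1 = 20.2195,  λ_2 = 1.7805.

Step 4 — unit eigenvector for λ_1: solve (Sigma - λ_1 I)v = 0. First row:
  (4 - 20.2195)·v_x + (6)·v_y = 0, i.e. (-16.2195)·v_x + (6)·v_y = 0,
  so v ∝ (b, λ_1 - a) = (6, 16.2195) = u.
  ||u|| = √((6)² + (16.2195)²) = √(299.0736) ≈ 17.2937,
  v_1 = u/||u|| ≈ (0.3469, 0.9379) (||v_1|| = 1).

λ_1 = 20.2195,  λ_2 = 1.7805;  v_1 ≈ (0.3469, 0.9379)


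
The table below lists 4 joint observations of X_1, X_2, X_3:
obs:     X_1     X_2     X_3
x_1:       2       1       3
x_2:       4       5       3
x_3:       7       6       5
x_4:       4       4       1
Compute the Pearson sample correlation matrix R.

Step 1 — column means:
  mean(X_1) = (2 + 4 + 7 + 4) / 4 = 17/4 = 4.25
  mean(X_2) = (1 + 5 + 6 + 4) / 4 = 16/4 = 4
  mean(X_3) = (3 + 3 + 5 + 1) / 4 = 12/4 = 3

Step 2 — sample variances and covariances s[i,j] = (1/(n-1)) · Σ_k (x_{k,i} - mean_i) · (x_{k,j} - mean_j), with n-1 = 3:
  s[X_1,X_1] = ((-2.25)·(-2.25) + (-0.25)·(-0.25) + (2.75)·(2.75) + (-0.25)·(-0.25)) / 3 = 12.75/3 = 4.25
  s[X_1,X_2] = ((-2.25)·(-3) + (-0.25)·(1) + (2.75)·(2) + (-0.25)·(0)) / 3 = 12/3 = 4
  s[X_1,X_3] = ((-2.25)·(0) + (-0.25)·(0) + (2.75)·(2) + (-0.25)·(-2)) / 3 = 6/3 = 2
  s[X_2,X_2] = ((-3)·(-3) + (1)·(1) + (2)·(2) + (0)·(0)) / 3 = 14/3 = 4.6667
  s[X_2,X_3] = ((-3)·(0) + (1)·(0) + (2)·(2) + (0)·(-2)) / 3 = 4/3 = 1.3333
  s[X_3,X_3] = ((0)·(0) + (0)·(0) + (2)·(2) + (-2)·(-2)) / 3 = 8/3 = 2.6667
  Sample standard deviations s_i = √(s[i,i]):
  s(X_1) = √(4.25) = 2.0616
  s(X_2) = √(4.6667) = 2.1602
  s(X_3) = √(2.6667) = 1.633

Step 3 — r_{ij} = s_{ij} / (s_i · s_j):
  r[X_1,X_1] = 1 (diagonal).
  r[X_1,X_2] = 4 / (2.0616 · 2.1602) = 4 / 4.4535 = 0.8982
  r[X_1,X_3] = 2 / (2.0616 · 1.633) = 2 / 3.3665 = 0.5941
  r[X_2,X_2] = 1 (diagonal).
  r[X_2,X_3] = 1.3333 / (2.1602 · 1.633) = 1.3333 / 3.5277 = 0.378
  r[X_3,X_3] = 1 (diagonal).

R is symmetric with unit diagonal. Assembling:

R = [[1, 0.8982, 0.5941],
 [0.8982, 1, 0.378],
 [0.5941, 0.378, 1]]


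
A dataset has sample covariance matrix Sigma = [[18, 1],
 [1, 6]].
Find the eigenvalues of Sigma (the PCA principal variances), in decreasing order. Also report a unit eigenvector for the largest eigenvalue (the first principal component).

Step 1 — characteristic polynomial of 2×2 Sigma:
  det(Sigma - λI) = λ² - trace · λ + det = 0.
  trace = 18 + 6 = 24, det = 18·6 - (1)² = 107.
Step 2 — discriminant:
  Δ = trace² - 4·det = 576 - 428 = 148.
Step 3 — eigenvalues:
  λ = (trace ± √Δ)/2 = (24 ± 12.1655)/2,
  λ_1 = 18.0828,  λ_2 = 5.9172.

Step 4 — unit eigenvector for λ_1: solve (Sigma - λ_1 I)v = 0. First row:
  (18 - 18.0828)·v_x + (1)·v_y = 0, i.e. (-0.0828)·v_x + (1)·v_y = 0,
  so v ∝ (b, λ_1 - a) = (1, 0.0828) = u.
  ||u|| = √((1)² + (0.0828)²) = √(1.0068) ≈ 1.0034,
  v_1 = u/||u|| ≈ (0.9966, 0.0825) (||v_1|| = 1).

λ_1 = 18.0828,  λ_2 = 5.9172;  v_1 ≈ (0.9966, 0.0825)


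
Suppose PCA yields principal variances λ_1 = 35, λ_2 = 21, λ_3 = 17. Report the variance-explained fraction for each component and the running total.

Step 1 — total variance = trace(Sigma) = Σ λ_i = 35 + 21 + 17 = 73.

Step 2 — fraction explained by component i = λ_i / Σ λ:
  PC1: 35/73 = 0.4795
  PC2: 21/73 = 0.2877
  PC3: 17/73 = 0.2329

Step 3 — cumulative fraction after k components = (λ_1 + ... + λ_k) / Σ λ:
  k = 1: 35/73 = 0.4795
  k = 2: (35 + 21)/73 = 56/73 = 0.7671
  k = 3: (35 + 21 + 17)/73 = 73/73 = 1

Summary (fraction, with percent):

explained: PC1 0.4795 (47.95%), PC2 0.2877 (28.77%), PC3 0.2329 (23.29%);  cumulative: 0.4795, 0.7671, 1


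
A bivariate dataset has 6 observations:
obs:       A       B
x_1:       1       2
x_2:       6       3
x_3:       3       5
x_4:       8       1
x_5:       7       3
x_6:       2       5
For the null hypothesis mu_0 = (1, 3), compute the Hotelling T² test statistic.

Step 1 — sample mean vector:
  mean(A) = (1 + 6 + 3 + 8 + 7 + 2) / 6 = 27/6 = 4.5
  mean(B) = (2 + 3 + 5 + 1 + 3 + 5) / 6 = 19/6 = 3.1667
  x̄ = (4.5, 3.1667),  deviation x̄ - mu_0 = (4.5, 3.1667) - (1, 3) = (3.5, 0.1667).

Step 2 — sample covariance matrix, S[i,j] = (1/(n-1)) · Σ_k (x_{k,i} - mean_i) · (x_{k,j} - mean_j), divisor n-1 = 5:
  S[A,A] = ((-3.5)·(-3.5) + (1.5)·(1.5) + (-1.5)·(-1.5) + (3.5)·(3.5) + (2.5)·(2.5) + (-2.5)·(-2.5)) / 5 = 41.5/5 = 8.3
  S[A,B] = ((-3.5)·(-1.1667) + (1.5)·(-0.1667) + (-1.5)·(1.8333) + (3.5)·(-2.1667) + (2.5)·(-0.1667) + (-2.5)·(1.8333)) / 5 = -11.5/5 = -2.3
  S[B,B] = ((-1.1667)·(-1.1667) + (-0.1667)·(-0.1667) + (1.8333)·(1.8333) + (-2.1667)·(-2.1667) + (-0.1667)·(-0.1667) + (1.8333)·(1.8333)) / 5 = 12.8333/5 = 2.5667
  S = [[8.3, -2.3],
 [-2.3, 2.5667]].

Step 3 — invert S. det(S) = 8.3·2.5667 - (-2.3)² = 16.0133.
  S^{-1} = (1/det) · [[d, -b], [-b, a]] = [[0.1603, 0.1436],
 [0.1436, 0.5183]].

Step 4 — quadratic form (x̄ - mu_0)^T · S^{-1} · (x̄ - mu_0):
  S^{-1} · (x̄ - mu_0) = (0.5849, 0.5891),
  (x̄ - mu_0)^T · [...] = (3.5)·(0.5849) + (0.1667)·(0.5891) = 2.1454.

Step 5 — scale by n: T² = 6 · 2.1454 = 12.8726.

T² ≈ 12.8726


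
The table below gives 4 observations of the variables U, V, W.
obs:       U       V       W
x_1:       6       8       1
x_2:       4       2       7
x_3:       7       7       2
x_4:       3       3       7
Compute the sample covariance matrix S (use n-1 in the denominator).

Step 1 — column means:
  mean(U) = (6 + 4 + 7 + 3) / 4 = 20/4 = 5
  mean(V) = (8 + 2 + 7 + 3) / 4 = 20/4 = 5
  mean(W) = (1 + 7 + 2 + 7) / 4 = 17/4 = 4.25

Step 2 — sample covariance S[i,j] = (1/(n-1)) · Σ_k (x_{k,i} - mean_i) · (x_{k,j} - mean_j), with n-1 = 3.
  S[U,U] = ((1)·(1) + (-1)·(-1) + (2)·(2) + (-2)·(-2)) / 3 = 10/3 = 3.3333
  S[U,V] = ((1)·(3) + (-1)·(-3) + (2)·(2) + (-2)·(-2)) / 3 = 14/3 = 4.6667
  S[U,W] = ((1)·(-3.25) + (-1)·(2.75) + (2)·(-2.25) + (-2)·(2.75)) / 3 = -16/3 = -5.3333
  S[V,V] = ((3)·(3) + (-3)·(-3) + (2)·(2) + (-2)·(-2)) / 3 = 26/3 = 8.6667
  S[V,W] = ((3)·(-3.25) + (-3)·(2.75) + (2)·(-2.25) + (-2)·(2.75)) / 3 = -28/3 = -9.3333
  S[W,W] = ((-3.25)·(-3.25) + (2.75)·(2.75) + (-2.25)·(-2.25) + (2.75)·(2.75)) / 3 = 30.75/3 = 10.25

S is symmetric (S[j,i] = S[i,j]). Assembling:

S = [[3.3333, 4.6667, -5.3333],
 [4.6667, 8.6667, -9.3333],
 [-5.3333, -9.3333, 10.25]]


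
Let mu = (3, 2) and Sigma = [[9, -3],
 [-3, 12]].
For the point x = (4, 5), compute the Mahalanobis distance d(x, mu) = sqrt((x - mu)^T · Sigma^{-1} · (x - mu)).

Step 1 — centre the observation: (x - mu) = (1, 3).

Step 2 — invert Sigma. det(Sigma) = 9·12 - (-3)² = 99.
  Sigma^{-1} = (1/det) · [[d, -b], [-b, a]] = [[0.1212, 0.0303],
 [0.0303, 0.0909]].

Step 3 — form the quadratic (x - mu)^T · Sigma^{-1} · (x - mu):
  Sigma^{-1} · (x - mu) = (0.2121, 0.303).
  (x - mu)^T · [Sigma^{-1} · (x - mu)] = (1)·(0.2121) + (3)·(0.303) = 1.1212.

Step 4 — take square root: d = √(1.1212) ≈ 1.0589.

d(x, mu) = √(1.1212) ≈ 1.0589


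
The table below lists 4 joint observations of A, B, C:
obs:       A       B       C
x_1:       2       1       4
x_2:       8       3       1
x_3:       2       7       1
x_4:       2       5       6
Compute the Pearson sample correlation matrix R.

Step 1 — column means:
  mean(A) = (2 + 8 + 2 + 2) / 4 = 14/4 = 3.5
  mean(B) = (1 + 3 + 7 + 5) / 4 = 16/4 = 4
  mean(C) = (4 + 1 + 1 + 6) / 4 = 12/4 = 3

Step 2 — sample variances and covariances s[i,j] = (1/(n-1)) · Σ_k (x_{k,i} - mean_i) · (x_{k,j} - mean_j), with n-1 = 3:
  s[A,A] = ((-1.5)·(-1.5) + (4.5)·(4.5) + (-1.5)·(-1.5) + (-1.5)·(-1.5)) / 3 = 27/3 = 9
  s[A,B] = ((-1.5)·(-3) + (4.5)·(-1) + (-1.5)·(3) + (-1.5)·(1)) / 3 = -6/3 = -2
  s[A,C] = ((-1.5)·(1) + (4.5)·(-2) + (-1.5)·(-2) + (-1.5)·(3)) / 3 = -12/3 = -4
  s[B,B] = ((-3)·(-3) + (-1)·(-1) + (3)·(3) + (1)·(1)) / 3 = 20/3 = 6.6667
  s[B,C] = ((-3)·(1) + (-1)·(-2) + (3)·(-2) + (1)·(3)) / 3 = -4/3 = -1.3333
  s[C,C] = ((1)·(1) + (-2)·(-2) + (-2)·(-2) + (3)·(3)) / 3 = 18/3 = 6
  Sample standard deviations s_i = √(s[i,i]):
  s(A) = √(9) = 3
  s(B) = √(6.6667) = 2.582
  s(C) = √(6) = 2.4495

Step 3 — r_{ij} = s_{ij} / (s_i · s_j):
  r[A,A] = 1 (diagonal).
  r[A,B] = -2 / (3 · 2.582) = -2 / 7.746 = -0.2582
  r[A,C] = -4 / (3 · 2.4495) = -4 / 7.3485 = -0.5443
  r[B,B] = 1 (diagonal).
  r[B,C] = -1.3333 / (2.582 · 2.4495) = -1.3333 / 6.3246 = -0.2108
  r[C,C] = 1 (diagonal).

R is symmetric with unit diagonal. Assembling:

R = [[1, -0.2582, -0.5443],
 [-0.2582, 1, -0.2108],
 [-0.5443, -0.2108, 1]]


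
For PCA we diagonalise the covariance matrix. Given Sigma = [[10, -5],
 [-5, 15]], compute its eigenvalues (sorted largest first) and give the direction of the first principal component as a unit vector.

Step 1 — characteristic polynomial of 2×2 Sigma:
  det(Sigma - λI) = λ² - trace · λ + det = 0.
  trace = 10 + 15 = 25, det = 10·15 - (-5)² = 125.
Step 2 — discriminant:
  Δ = trace² - 4·det = 625 - 500 = 125.
Step 3 — eigenvalues:
  λ = (trace ± √Δ)/2 = (25 ± 11.1803)/2,
  λ_1 = 18.0902,  λ_2 = 6.9098.

Step 4 — unit eigenvector for λ_1: solve (Sigma - λ_1 I)v = 0. First row:
  (10 - 18.0902)·v_x + (-5)·v_y = 0, i.e. (-8.0902)·v_x + (-5)·v_y = 0,
  so v ∝ (b, λ_1 - a) = (-5, 8.0902); multiply by -1 so the first entry is positive: u = (5, -8.0902).
  ||u|| = √((5)² + (-8.0902)²) = √(90.4508) ≈ 9.5106,
  v_1 = u/||u|| ≈ (0.5257, -0.8507) (||v_1|| = 1).

λ_1 = 18.0902,  λ_2 = 6.9098;  v_1 ≈ (0.5257, -0.8507)


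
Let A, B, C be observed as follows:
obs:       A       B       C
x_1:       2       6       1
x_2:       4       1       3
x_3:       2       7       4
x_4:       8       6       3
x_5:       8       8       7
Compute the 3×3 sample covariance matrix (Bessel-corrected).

Step 1 — column means:
  mean(A) = (2 + 4 + 2 + 8 + 8) / 5 = 24/5 = 4.8
  mean(B) = (6 + 1 + 7 + 6 + 8) / 5 = 28/5 = 5.6
  mean(C) = (1 + 3 + 4 + 3 + 7) / 5 = 18/5 = 3.6

Step 2 — sample covariance S[i,j] = (1/(n-1)) · Σ_k (x_{k,i} - mean_i) · (x_{k,j} - mean_j), with n-1 = 4.
  S[A,A] = ((-2.8)·(-2.8) + (-0.8)·(-0.8) + (-2.8)·(-2.8) + (3.2)·(3.2) + (3.2)·(3.2)) / 4 = 36.8/4 = 9.2
  S[A,B] = ((-2.8)·(0.4) + (-0.8)·(-4.6) + (-2.8)·(1.4) + (3.2)·(0.4) + (3.2)·(2.4)) / 4 = 7.6/4 = 1.9
  S[A,C] = ((-2.8)·(-2.6) + (-0.8)·(-0.6) + (-2.8)·(0.4) + (3.2)·(-0.6) + (3.2)·(3.4)) / 4 = 15.6/4 = 3.9
  S[B,B] = ((0.4)·(0.4) + (-4.6)·(-4.6) + (1.4)·(1.4) + (0.4)·(0.4) + (2.4)·(2.4)) / 4 = 29.2/4 = 7.3
  S[B,C] = ((0.4)·(-2.6) + (-4.6)·(-0.6) + (1.4)·(0.4) + (0.4)·(-0.6) + (2.4)·(3.4)) / 4 = 10.2/4 = 2.55
  S[C,C] = ((-2.6)·(-2.6) + (-0.6)·(-0.6) + (0.4)·(0.4) + (-0.6)·(-0.6) + (3.4)·(3.4)) / 4 = 19.2/4 = 4.8

S is symmetric (S[j,i] = S[i,j]). Assembling:

S = [[9.2, 1.9, 3.9],
 [1.9, 7.3, 2.55],
 [3.9, 2.55, 4.8]]


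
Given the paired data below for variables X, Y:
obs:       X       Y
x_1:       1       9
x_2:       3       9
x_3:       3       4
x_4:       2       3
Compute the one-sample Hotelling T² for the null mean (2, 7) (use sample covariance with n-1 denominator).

Step 1 — sample mean vector:
  mean(X) = (1 + 3 + 3 + 2) / 4 = 9/4 = 2.25
  mean(Y) = (9 + 9 + 4 + 3) / 4 = 25/4 = 6.25
  x̄ = (2.25, 6.25),  deviation x̄ - mu_0 = (2.25, 6.25) - (2, 7) = (0.25, -0.75).

Step 2 — sample covariance matrix, S[i,j] = (1/(n-1)) · Σ_k (x_{k,i} - mean_i) · (x_{k,j} - mean_j), divisor n-1 = 3:
  S[X,X] = ((-1.25)·(-1.25) + (0.75)·(0.75) + (0.75)·(0.75) + (-0.25)·(-0.25)) / 3 = 2.75/3 = 0.9167
  S[X,Y] = ((-1.25)·(2.75) + (0.75)·(2.75) + (0.75)·(-2.25) + (-0.25)·(-3.25)) / 3 = -2.25/3 = -0.75
  S[Y,Y] = ((2.75)·(2.75) + (2.75)·(2.75) + (-2.25)·(-2.25) + (-3.25)·(-3.25)) / 3 = 30.75/3 = 10.25
  S = [[0.9167, -0.75],
 [-0.75, 10.25]].

Step 3 — invert S. det(S) = 0.9167·10.25 - (-0.75)² = 8.8333.
  S^{-1} = (1/det) · [[d, -b], [-b, a]] = [[1.1604, 0.0849],
 [0.0849, 0.1038]].

Step 4 — quadratic form (x̄ - mu_0)^T · S^{-1} · (x̄ - mu_0):
  S^{-1} · (x̄ - mu_0) = (0.2264, -0.0566),
  (x̄ - mu_0)^T · [...] = (0.25)·(0.2264) + (-0.75)·(-0.0566) = 0.0991.

Step 5 — scale by n: T² = 4 · 0.0991 = 0.3962.

T² ≈ 0.3962


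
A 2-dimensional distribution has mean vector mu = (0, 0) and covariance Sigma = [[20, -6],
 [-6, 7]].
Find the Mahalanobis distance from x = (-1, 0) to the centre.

Step 1 — centre the observation: (x - mu) = (-1, 0).

Step 2 — invert Sigma. det(Sigma) = 20·7 - (-6)² = 104.
  Sigma^{-1} = (1/det) · [[d, -b], [-b, a]] = [[0.0673, 0.0577],
 [0.0577, 0.1923]].

Step 3 — form the quadratic (x - mu)^T · Sigma^{-1} · (x - mu):
  Sigma^{-1} · (x - mu) = (-0.0673, -0.0577).
  (x - mu)^T · [Sigma^{-1} · (x - mu)] = (-1)·(-0.0673) + (0)·(-0.0577) = 0.0673.

Step 4 — take square root: d = √(0.0673) ≈ 0.2594.

d(x, mu) = √(0.0673) ≈ 0.2594


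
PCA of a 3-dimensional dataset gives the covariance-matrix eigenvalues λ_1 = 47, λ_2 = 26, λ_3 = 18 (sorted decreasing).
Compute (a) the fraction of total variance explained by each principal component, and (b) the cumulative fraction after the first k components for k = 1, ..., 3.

Step 1 — total variance = trace(Sigma) = Σ λ_i = 47 + 26 + 18 = 91.

Step 2 — fraction explained by component i = λ_i / Σ λ:
  PC1: 47/91 = 0.5165
  PC2: 26/91 = 0.2857
  PC3: 18/91 = 0.1978

Step 3 — cumulative fraction after k components = (λ_1 + ... + λ_k) / Σ λ:
  k = 1: 47/91 = 0.5165
  k = 2: (47 + 26)/91 = 73/91 = 0.8022
  k = 3: (47 + 26 + 18)/91 = 91/91 = 1

Summary (fraction, with percent):

explained: PC1 0.5165 (51.65%), PC2 0.2857 (28.57%), PC3 0.1978 (19.78%);  cumulative: 0.5165, 0.8022, 1


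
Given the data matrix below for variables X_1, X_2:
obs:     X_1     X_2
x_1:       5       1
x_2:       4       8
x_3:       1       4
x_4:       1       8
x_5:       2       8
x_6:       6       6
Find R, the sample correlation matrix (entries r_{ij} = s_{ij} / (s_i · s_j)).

Step 1 — column means:
  mean(X_1) = (5 + 4 + 1 + 1 + 2 + 6) / 6 = 19/6 = 3.1667
  mean(X_2) = (1 + 8 + 4 + 8 + 8 + 6) / 6 = 35/6 = 5.8333

Step 2 — sample variances and covariances s[i,j] = (1/(n-1)) · Σ_k (x_{k,i} - mean_i) · (x_{k,j} - mean_j), with n-1 = 5:
  s[X_1,X_1] = ((1.8333)·(1.8333) + (0.8333)·(0.8333) + (-2.1667)·(-2.1667) + (-2.1667)·(-2.1667) + (-1.1667)·(-1.1667) + (2.8333)·(2.8333)) / 5 = 22.8333/5 = 4.5667
  s[X_1,X_2] = ((1.8333)·(-4.8333) + (0.8333)·(2.1667) + (-2.1667)·(-1.8333) + (-2.1667)·(2.1667) + (-1.1667)·(2.1667) + (2.8333)·(0.1667)) / 5 = -9.8333/5 = -1.9667
  s[X_2,X_2] = ((-4.8333)·(-4.8333) + (2.1667)·(2.1667) + (-1.8333)·(-1.8333) + (2.1667)·(2.1667) + (2.1667)·(2.1667) + (0.1667)·(0.1667)) / 5 = 40.8333/5 = 8.1667
  Sample standard deviations s_i = √(s[i,i]):
  s(X_1) = √(4.5667) = 2.137
  s(X_2) = √(8.1667) = 2.8577

Step 3 — r_{ij} = s_{ij} / (s_i · s_j):
  r[X_1,X_1] = 1 (diagonal).
  r[X_1,X_2] = -1.9667 / (2.137 · 2.8577) = -1.9667 / 6.1069 = -0.322
  r[X_2,X_2] = 1 (diagonal).

R is symmetric with unit diagonal. Assembling:

R = [[1, -0.322],
 [-0.322, 1]]


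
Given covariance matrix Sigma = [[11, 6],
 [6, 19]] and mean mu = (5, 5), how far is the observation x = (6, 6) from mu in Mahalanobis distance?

Step 1 — centre the observation: (x - mu) = (1, 1).

Step 2 — invert Sigma. det(Sigma) = 11·19 - (6)² = 173.
  Sigma^{-1} = (1/det) · [[d, -b], [-b, a]] = [[0.1098, -0.0347],
 [-0.0347, 0.0636]].

Step 3 — form the quadratic (x - mu)^T · Sigma^{-1} · (x - mu):
  Sigma^{-1} · (x - mu) = (0.0751, 0.0289).
  (x - mu)^T · [Sigma^{-1} · (x - mu)] = (1)·(0.0751) + (1)·(0.0289) = 0.104.

Step 4 — take square root: d = √(0.104) ≈ 0.3226.

d(x, mu) = √(0.104) ≈ 0.3226


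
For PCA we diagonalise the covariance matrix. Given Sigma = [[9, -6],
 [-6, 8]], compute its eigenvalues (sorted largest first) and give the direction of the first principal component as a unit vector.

Step 1 — characteristic polynomial of 2×2 Sigma:
  det(Sigma - λI) = λ² - trace · λ + det = 0.
  trace = 9 + 8 = 17, det = 9·8 - (-6)² = 36.
Step 2 — discriminant:
  Δ = trace² - 4·det = 289 - 144 = 145.
Step 3 — eigenvalues:
  λ = (trace ± √Δ)/2 = (17 ± 12.0416)/2,
  λ_1 = 14.5208,  λ_2 = 2.4792.

Step 4 — unit eigenvector for λ_1: solve (Sigma - λ_1 I)v = 0. First row:
  (9 - 14.5208)·v_x + (-6)·v_y = 0, i.e. (-5.5208)·v_x + (-6)·v_y = 0,
  so v ∝ (b, λ_1 - a) = (-6, 5.5208); multiply by -1 so the first entry is positive: u = (6, -5.5208).
  ||u|| = √((6)² + (-5.5208)²) = √(66.4792) ≈ 8.1535,
  v_1 = u/||u|| ≈ (0.7359, -0.6771) (||v_1|| = 1).

λ_1 = 14.5208,  λ_2 = 2.4792;  v_1 ≈ (0.7359, -0.6771)


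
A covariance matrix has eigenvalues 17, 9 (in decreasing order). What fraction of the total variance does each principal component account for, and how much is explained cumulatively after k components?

Step 1 — total variance = trace(Sigma) = Σ λ_i = 17 + 9 = 26.

Step 2 — fraction explained by component i = λ_i / Σ λ:
  PC1: 17/26 = 0.6538
  PC2: 9/26 = 0.3462

Step 3 — cumulative fraction after k components = (λ_1 + ... + λ_k) / Σ λ:
  k = 1: 17/26 = 0.6538
  k = 2: (17 + 9)/26 = 26/26 = 1

Summary (fraction, with percent):

explained: PC1 0.6538 (65.38%), PC2 0.3462 (34.62%);  cumulative: 0.6538, 1


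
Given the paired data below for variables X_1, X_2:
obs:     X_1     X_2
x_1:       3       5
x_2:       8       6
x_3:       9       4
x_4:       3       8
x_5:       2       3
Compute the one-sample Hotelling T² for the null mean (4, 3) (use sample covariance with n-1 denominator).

Step 1 — sample mean vector:
  mean(X_1) = (3 + 8 + 9 + 3 + 2) / 5 = 25/5 = 5
  mean(X_2) = (5 + 6 + 4 + 8 + 3) / 5 = 26/5 = 5.2
  x̄ = (5, 5.2),  deviation x̄ - mu_0 = (5, 5.2) - (4, 3) = (1, 2.2).

Step 2 — sample covariance matrix, S[i,j] = (1/(n-1)) · Σ_k (x_{k,i} - mean_i) · (x_{k,j} - mean_j), divisor n-1 = 4:
  S[X_1,X_1] = ((-2)·(-2) + (3)·(3) + (4)·(4) + (-2)·(-2) + (-3)·(-3)) / 4 = 42/4 = 10.5
  S[X_1,X_2] = ((-2)·(-0.2) + (3)·(0.8) + (4)·(-1.2) + (-2)·(2.8) + (-3)·(-2.2)) / 4 = -1/4 = -0.25
  S[X_2,X_2] = ((-0.2)·(-0.2) + (0.8)·(0.8) + (-1.2)·(-1.2) + (2.8)·(2.8) + (-2.2)·(-2.2)) / 4 = 14.8/4 = 3.7
  S = [[10.5, -0.25],
 [-0.25, 3.7]].

Step 3 — invert S. det(S) = 10.5·3.7 - (-0.25)² = 38.7875.
  S^{-1} = (1/det) · [[d, -b], [-b, a]] = [[0.0954, 0.0064],
 [0.0064, 0.2707]].

Step 4 — quadratic form (x̄ - mu_0)^T · S^{-1} · (x̄ - mu_0):
  S^{-1} · (x̄ - mu_0) = (0.1096, 0.602),
  (x̄ - mu_0)^T · [...] = (1)·(0.1096) + (2.2)·(0.602) = 1.434.

Step 5 — scale by n: T² = 5 · 1.434 = 7.1698.

T² ≈ 7.1698


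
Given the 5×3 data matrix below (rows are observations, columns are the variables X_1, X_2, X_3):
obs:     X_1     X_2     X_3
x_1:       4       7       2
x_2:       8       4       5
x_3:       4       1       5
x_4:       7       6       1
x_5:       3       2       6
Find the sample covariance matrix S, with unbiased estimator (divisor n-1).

Step 1 — column means:
  mean(X_1) = (4 + 8 + 4 + 7 + 3) / 5 = 26/5 = 5.2
  mean(X_2) = (7 + 4 + 1 + 6 + 2) / 5 = 20/5 = 4
  mean(X_3) = (2 + 5 + 5 + 1 + 6) / 5 = 19/5 = 3.8

Step 2 — sample covariance S[i,j] = (1/(n-1)) · Σ_k (x_{k,i} - mean_i) · (x_{k,j} - mean_j), with n-1 = 4.
  S[X_1,X_1] = ((-1.2)·(-1.2) + (2.8)·(2.8) + (-1.2)·(-1.2) + (1.8)·(1.8) + (-2.2)·(-2.2)) / 4 = 18.8/4 = 4.7
  S[X_1,X_2] = ((-1.2)·(3) + (2.8)·(0) + (-1.2)·(-3) + (1.8)·(2) + (-2.2)·(-2)) / 4 = 8/4 = 2
  S[X_1,X_3] = ((-1.2)·(-1.8) + (2.8)·(1.2) + (-1.2)·(1.2) + (1.8)·(-2.8) + (-2.2)·(2.2)) / 4 = -5.8/4 = -1.45
  S[X_2,X_2] = ((3)·(3) + (0)·(0) + (-3)·(-3) + (2)·(2) + (-2)·(-2)) / 4 = 26/4 = 6.5
  S[X_2,X_3] = ((3)·(-1.8) + (0)·(1.2) + (-3)·(1.2) + (2)·(-2.8) + (-2)·(2.2)) / 4 = -19/4 = -4.75
  S[X_3,X_3] = ((-1.8)·(-1.8) + (1.2)·(1.2) + (1.2)·(1.2) + (-2.8)·(-2.8) + (2.2)·(2.2)) / 4 = 18.8/4 = 4.7

S is symmetric (S[j,i] = S[i,j]). Assembling:

S = [[4.7, 2, -1.45],
 [2, 6.5, -4.75],
 [-1.45, -4.75, 4.7]]


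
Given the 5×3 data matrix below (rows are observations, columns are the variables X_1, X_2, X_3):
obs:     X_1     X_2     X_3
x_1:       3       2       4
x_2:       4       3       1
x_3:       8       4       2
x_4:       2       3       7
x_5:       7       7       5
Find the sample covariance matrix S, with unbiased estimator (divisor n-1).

Step 1 — column means:
  mean(X_1) = (3 + 4 + 8 + 2 + 7) / 5 = 24/5 = 4.8
  mean(X_2) = (2 + 3 + 4 + 3 + 7) / 5 = 19/5 = 3.8
  mean(X_3) = (4 + 1 + 2 + 7 + 5) / 5 = 19/5 = 3.8

Step 2 — sample covariance S[i,j] = (1/(n-1)) · Σ_k (x_{k,i} - mean_i) · (x_{k,j} - mean_j), with n-1 = 4.
  S[X_1,X_1] = ((-1.8)·(-1.8) + (-0.8)·(-0.8) + (3.2)·(3.2) + (-2.8)·(-2.8) + (2.2)·(2.2)) / 4 = 26.8/4 = 6.7
  S[X_1,X_2] = ((-1.8)·(-1.8) + (-0.8)·(-0.8) + (3.2)·(0.2) + (-2.8)·(-0.8) + (2.2)·(3.2)) / 4 = 13.8/4 = 3.45
  S[X_1,X_3] = ((-1.8)·(0.2) + (-0.8)·(-2.8) + (3.2)·(-1.8) + (-2.8)·(3.2) + (2.2)·(1.2)) / 4 = -10.2/4 = -2.55
  S[X_2,X_2] = ((-1.8)·(-1.8) + (-0.8)·(-0.8) + (0.2)·(0.2) + (-0.8)·(-0.8) + (3.2)·(3.2)) / 4 = 14.8/4 = 3.7
  S[X_2,X_3] = ((-1.8)·(0.2) + (-0.8)·(-2.8) + (0.2)·(-1.8) + (-0.8)·(3.2) + (3.2)·(1.2)) / 4 = 2.8/4 = 0.7
  S[X_3,X_3] = ((0.2)·(0.2) + (-2.8)·(-2.8) + (-1.8)·(-1.8) + (3.2)·(3.2) + (1.2)·(1.2)) / 4 = 22.8/4 = 5.7

S is symmetric (S[j,i] = S[i,j]). Assembling:

S = [[6.7, 3.45, -2.55],
 [3.45, 3.7, 0.7],
 [-2.55, 0.7, 5.7]]


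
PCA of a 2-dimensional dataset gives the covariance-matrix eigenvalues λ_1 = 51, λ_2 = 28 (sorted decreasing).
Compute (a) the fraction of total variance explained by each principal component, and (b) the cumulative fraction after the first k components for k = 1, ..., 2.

Step 1 — total variance = trace(Sigma) = Σ λ_i = 51 + 28 = 79.

Step 2 — fraction explained by component i = λ_i / Σ λ:
  PC1: 51/79 = 0.6456
  PC2: 28/79 = 0.3544

Step 3 — cumulative fraction after k components = (λ_1 + ... + λ_k) / Σ λ:
  k = 1: 51/79 = 0.6456
  k = 2: (51 + 28)/79 = 79/79 = 1

Summary (fraction, with percent):

explained: PC1 0.6456 (64.56%), PC2 0.3544 (35.44%);  cumulative: 0.6456, 1


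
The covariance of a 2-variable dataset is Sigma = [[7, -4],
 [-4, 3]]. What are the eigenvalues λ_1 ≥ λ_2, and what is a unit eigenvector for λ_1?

Step 1 — characteristic polynomial of 2×2 Sigma:
  det(Sigma - λI) = λ² - trace · λ + det = 0.
  trace = 7 + 3 = 10, det = 7·3 - (-4)² = 5.
Step 2 — discriminant:
  Δ = trace² - 4·det = 100 - 20 = 80.
Step 3 — eigenvalues:
  λ = (trace ± √Δ)/2 = (10 ± 8.9443)/2,
  λ_1 = 9.4721,  λ_2 = 0.5279.

Step 4 — unit eigenvector for λ_1: solve (Sigma - λ_1 I)v = 0. First row:
  (7 - 9.4721)·v_x + (-4)·v_y = 0, i.e. (-2.4721)·v_x + (-4)·v_y = 0,
  so v ∝ (b, λ_1 - a) = (-4, 2.4721); multiply by -1 so the first entry is positive: u = (4, -2.4721).
  ||u|| = √((4)² + (-2.4721)²) = √(22.1115) ≈ 4.7023,
  v_1 = u/||u|| ≈ (0.8507, -0.5257) (||v_1|| = 1).

λ_1 = 9.4721,  λ_2 = 0.5279;  v_1 ≈ (0.8507, -0.5257)


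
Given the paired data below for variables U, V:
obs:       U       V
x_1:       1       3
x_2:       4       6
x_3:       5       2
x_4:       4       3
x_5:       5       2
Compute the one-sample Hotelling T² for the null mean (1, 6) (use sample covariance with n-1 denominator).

Step 1 — sample mean vector:
  mean(U) = (1 + 4 + 5 + 4 + 5) / 5 = 19/5 = 3.8
  mean(V) = (3 + 6 + 2 + 3 + 2) / 5 = 16/5 = 3.2
  x̄ = (3.8, 3.2),  deviation x̄ - mu_0 = (3.8, 3.2) - (1, 6) = (2.8, -2.8).

Step 2 — sample covariance matrix, S[i,j] = (1/(n-1)) · Σ_k (x_{k,i} - mean_i) · (x_{k,j} - mean_j), divisor n-1 = 4:
  S[U,U] = ((-2.8)·(-2.8) + (0.2)·(0.2) + (1.2)·(1.2) + (0.2)·(0.2) + (1.2)·(1.2)) / 4 = 10.8/4 = 2.7
  S[U,V] = ((-2.8)·(-0.2) + (0.2)·(2.8) + (1.2)·(-1.2) + (0.2)·(-0.2) + (1.2)·(-1.2)) / 4 = -1.8/4 = -0.45
  S[V,V] = ((-0.2)·(-0.2) + (2.8)·(2.8) + (-1.2)·(-1.2) + (-0.2)·(-0.2) + (-1.2)·(-1.2)) / 4 = 10.8/4 = 2.7
  S = [[2.7, -0.45],
 [-0.45, 2.7]].

Step 3 — invert S. det(S) = 2.7·2.7 - (-0.45)² = 7.0875.
  S^{-1} = (1/det) · [[d, -b], [-b, a]] = [[0.381, 0.0635],
 [0.0635, 0.381]].

Step 4 — quadratic form (x̄ - mu_0)^T · S^{-1} · (x̄ - mu_0):
  S^{-1} · (x̄ - mu_0) = (0.8889, -0.8889),
  (x̄ - mu_0)^T · [...] = (2.8)·(0.8889) + (-2.8)·(-0.8889) = 4.9778.

Step 5 — scale by n: T² = 5 · 4.9778 = 24.8889.

T² ≈ 24.8889


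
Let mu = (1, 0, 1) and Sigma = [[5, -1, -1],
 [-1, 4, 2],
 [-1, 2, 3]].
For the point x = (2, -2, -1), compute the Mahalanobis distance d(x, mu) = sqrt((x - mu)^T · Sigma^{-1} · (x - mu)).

Step 1 — centre the observation: (x - mu) = (1, -2, -2).

Step 2 — invert Sigma (cofactor / det for 3×3, or solve directly):
  Sigma^{-1} = [[0.2162, 0.027, 0.0541],
 [0.027, 0.3784, -0.2432],
 [0.0541, -0.2432, 0.5135]].

Step 3 — form the quadratic (x - mu)^T · Sigma^{-1} · (x - mu):
  Sigma^{-1} · (x - mu) = (0.0541, -0.2432, -0.4865).
  (x - mu)^T · [Sigma^{-1} · (x - mu)] = (1)·(0.0541) + (-2)·(-0.2432) + (-2)·(-0.4865) = 1.5135.

Step 4 — take square root: d = √(1.5135) ≈ 1.2302.

d(x, mu) = √(1.5135) ≈ 1.2302


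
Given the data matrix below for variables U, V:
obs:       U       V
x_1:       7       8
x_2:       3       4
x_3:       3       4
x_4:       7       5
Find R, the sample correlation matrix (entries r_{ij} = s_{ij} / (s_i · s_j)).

Step 1 — column means:
  mean(U) = (7 + 3 + 3 + 7) / 4 = 20/4 = 5
  mean(V) = (8 + 4 + 4 + 5) / 4 = 21/4 = 5.25

Step 2 — sample variances and covariances s[i,j] = (1/(n-1)) · Σ_k (x_{k,i} - mean_i) · (x_{k,j} - mean_j), with n-1 = 3:
  s[U,U] = ((2)·(2) + (-2)·(-2) + (-2)·(-2) + (2)·(2)) / 3 = 16/3 = 5.3333
  s[U,V] = ((2)·(2.75) + (-2)·(-1.25) + (-2)·(-1.25) + (2)·(-0.25)) / 3 = 10/3 = 3.3333
  s[V,V] = ((2.75)·(2.75) + (-1.25)·(-1.25) + (-1.25)·(-1.25) + (-0.25)·(-0.25)) / 3 = 10.75/3 = 3.5833
  Sample standard deviations s_i = √(s[i,i]):
  s(U) = √(5.3333) = 2.3094
  s(V) = √(3.5833) = 1.893

Step 3 — r_{ij} = s_{ij} / (s_i · s_j):
  r[U,U] = 1 (diagonal).
  r[U,V] = 3.3333 / (2.3094 · 1.893) = 3.3333 / 4.3716 = 0.7625
  r[V,V] = 1 (diagonal).

R is symmetric with unit diagonal. Assembling:

R = [[1, 0.7625],
 [0.7625, 1]]


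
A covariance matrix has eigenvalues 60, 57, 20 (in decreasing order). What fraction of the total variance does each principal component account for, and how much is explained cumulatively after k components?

Step 1 — total variance = trace(Sigma) = Σ λ_i = 60 + 57 + 20 = 137.

Step 2 — fraction explained by component i = λ_i / Σ λ:
  PC1: 60/137 = 0.438
  PC2: 57/137 = 0.4161
  PC3: 20/137 = 0.146

Step 3 — cumulative fraction after k components = (λ_1 + ... + λ_k) / Σ λ:
  k = 1: 60/137 = 0.438
  k = 2: (60 + 57)/137 = 117/137 = 0.854
  k = 3: (60 + 57 + 20)/137 = 137/137 = 1

Summary (fraction, with percent):

explained: PC1 0.438 (43.8%), PC2 0.4161 (41.61%), PC3 0.146 (14.6%);  cumulative: 0.438, 0.854, 1
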